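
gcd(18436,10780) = 44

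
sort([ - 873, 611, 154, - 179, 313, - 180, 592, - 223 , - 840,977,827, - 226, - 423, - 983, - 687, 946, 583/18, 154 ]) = [ - 983, - 873 , - 840, - 687, - 423, - 226,-223, - 180,  -  179,583/18,154, 154, 313 , 592, 611,827, 946,977]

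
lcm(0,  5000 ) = 0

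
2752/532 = 5 + 23/133 = 5.17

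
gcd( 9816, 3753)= 3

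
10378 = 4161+6217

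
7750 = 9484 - 1734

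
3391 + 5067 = 8458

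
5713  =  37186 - 31473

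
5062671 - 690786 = 4371885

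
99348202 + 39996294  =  139344496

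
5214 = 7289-2075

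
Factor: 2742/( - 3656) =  - 3/4 = - 2^( - 2 )*3^1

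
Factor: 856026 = 2^1*3^2*19^1*2503^1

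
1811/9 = 201 + 2/9 = 201.22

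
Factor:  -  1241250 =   -  2^1*3^1*5^4*331^1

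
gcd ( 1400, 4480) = 280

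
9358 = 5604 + 3754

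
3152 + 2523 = 5675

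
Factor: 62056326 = 2^1*3^1*37^1*443^1*631^1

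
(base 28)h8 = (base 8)744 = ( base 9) 587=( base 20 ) 144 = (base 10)484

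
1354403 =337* 4019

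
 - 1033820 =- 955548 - 78272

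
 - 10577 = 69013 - 79590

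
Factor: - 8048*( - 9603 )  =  77284944  =  2^4*3^2*11^1*97^1*503^1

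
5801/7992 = 5801/7992 = 0.73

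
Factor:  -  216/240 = - 9/10 = - 2^( - 1)*3^2*5^ ( - 1)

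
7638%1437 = 453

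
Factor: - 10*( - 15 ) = 150 = 2^1*3^1 *5^2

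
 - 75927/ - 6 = 25309/2 = 12654.50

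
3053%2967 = 86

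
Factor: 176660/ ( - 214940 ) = -803/977 = - 11^1*73^1*977^(-1)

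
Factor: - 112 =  - 2^4*7^1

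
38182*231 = 8820042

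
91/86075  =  91/86075 = 0.00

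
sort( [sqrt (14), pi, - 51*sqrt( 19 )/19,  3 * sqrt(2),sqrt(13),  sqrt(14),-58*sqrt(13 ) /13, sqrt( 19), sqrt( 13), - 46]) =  [ - 46,-58*sqrt(13 )/13,-51*sqrt(19)/19,pi,sqrt( 13 ), sqrt(13), sqrt( 14), sqrt (14), 3*sqrt(2),sqrt(19) ] 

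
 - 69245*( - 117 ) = 8101665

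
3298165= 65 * 50741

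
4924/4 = 1231= 1231.00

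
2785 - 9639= - 6854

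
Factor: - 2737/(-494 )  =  2^( - 1)*7^1*13^(-1)*17^1*19^( - 1 )*23^1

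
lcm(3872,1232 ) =27104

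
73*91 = 6643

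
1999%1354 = 645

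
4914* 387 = 1901718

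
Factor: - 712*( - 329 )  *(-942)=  - 220661616 = -2^4*3^1*7^1 * 47^1*89^1*157^1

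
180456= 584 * 309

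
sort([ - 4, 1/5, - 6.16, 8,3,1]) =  [ - 6.16,-4, 1/5, 1,3 , 8] 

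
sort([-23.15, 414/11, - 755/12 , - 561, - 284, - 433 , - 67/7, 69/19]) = [ - 561, - 433, - 284,  -  755/12, - 23.15, - 67/7,69/19,414/11] 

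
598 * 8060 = 4819880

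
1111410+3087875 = 4199285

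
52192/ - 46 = -26096/23=- 1134.61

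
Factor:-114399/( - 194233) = 513/871 = 3^3*13^( - 1)*19^1*67^ ( - 1)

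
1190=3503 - 2313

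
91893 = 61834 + 30059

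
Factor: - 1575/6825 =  - 3/13 = -3^1*13^( - 1)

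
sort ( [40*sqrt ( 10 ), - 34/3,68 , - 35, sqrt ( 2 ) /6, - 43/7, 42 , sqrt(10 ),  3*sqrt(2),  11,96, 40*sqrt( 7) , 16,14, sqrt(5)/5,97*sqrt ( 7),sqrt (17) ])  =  [ - 35,-34/3, - 43/7, sqrt( 2)/6, sqrt( 5)/5, sqrt(10 ),sqrt ( 17), 3*sqrt(2),11 , 14,  16, 42,  68,96,  40*sqrt( 7),40*sqrt ( 10),97*sqrt( 7 ) ] 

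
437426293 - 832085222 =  - 394658929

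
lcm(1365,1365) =1365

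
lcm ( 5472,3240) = 246240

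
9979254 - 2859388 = 7119866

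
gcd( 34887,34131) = 3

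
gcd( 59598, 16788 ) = 6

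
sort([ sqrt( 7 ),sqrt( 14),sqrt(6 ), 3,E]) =[ sqrt(6 ), sqrt(7),E,3,sqrt (14 )]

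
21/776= 21/776=0.03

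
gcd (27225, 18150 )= 9075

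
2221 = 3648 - 1427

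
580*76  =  44080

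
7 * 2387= 16709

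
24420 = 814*30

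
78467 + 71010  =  149477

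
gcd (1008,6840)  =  72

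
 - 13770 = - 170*81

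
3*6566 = 19698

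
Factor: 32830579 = 32830579^1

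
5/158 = 5/158=   0.03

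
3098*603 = 1868094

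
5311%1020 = 211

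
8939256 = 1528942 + 7410314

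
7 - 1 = 6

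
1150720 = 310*3712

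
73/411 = 73/411 = 0.18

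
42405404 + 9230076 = 51635480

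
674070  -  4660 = 669410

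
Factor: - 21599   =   - 21599^1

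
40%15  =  10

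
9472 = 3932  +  5540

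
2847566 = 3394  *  839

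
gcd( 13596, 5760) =12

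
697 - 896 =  - 199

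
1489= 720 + 769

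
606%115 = 31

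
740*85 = 62900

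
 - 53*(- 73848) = 3913944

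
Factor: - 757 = - 757^1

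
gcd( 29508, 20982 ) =6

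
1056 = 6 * 176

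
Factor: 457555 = 5^1*7^1* 17^1*769^1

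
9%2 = 1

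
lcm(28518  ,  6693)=655914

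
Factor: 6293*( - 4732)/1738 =-14889238/869 = - 2^1*7^2*11^( - 1 )*13^2 * 29^1*31^1*79^( - 1 )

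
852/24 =35+1/2= 35.50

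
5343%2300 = 743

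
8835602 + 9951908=18787510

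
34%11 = 1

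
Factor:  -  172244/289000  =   - 2^( - 1 )*5^( - 3)*149^1=   -  149/250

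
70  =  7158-7088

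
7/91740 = 7/91740 = 0.00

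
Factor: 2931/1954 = 3/2  =  2^( - 1 )*3^1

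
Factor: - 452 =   -  2^2*113^1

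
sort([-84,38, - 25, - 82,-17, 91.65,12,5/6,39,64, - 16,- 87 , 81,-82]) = [ - 87, - 84,-82,-82, - 25,- 17,-16 , 5/6, 12,38,39 , 64,81,91.65]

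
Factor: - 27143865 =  - 3^2*5^1*7^1*86171^1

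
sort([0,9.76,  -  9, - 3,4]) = [ - 9, - 3,0 , 4 , 9.76 ] 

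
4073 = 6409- 2336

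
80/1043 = 80/1043  =  0.08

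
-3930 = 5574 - 9504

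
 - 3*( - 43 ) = 129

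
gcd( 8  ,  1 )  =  1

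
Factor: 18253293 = 3^1*821^1 * 7411^1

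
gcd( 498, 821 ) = 1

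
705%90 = 75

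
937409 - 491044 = 446365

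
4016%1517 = 982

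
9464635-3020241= 6444394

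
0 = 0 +0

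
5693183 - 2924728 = 2768455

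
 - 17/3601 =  - 17/3601 = - 0.00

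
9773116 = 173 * 56492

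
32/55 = 32/55  =  0.58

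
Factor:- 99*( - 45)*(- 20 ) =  - 2^2*3^4 *5^2 * 11^1 = -89100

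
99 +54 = 153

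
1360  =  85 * 16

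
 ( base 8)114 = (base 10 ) 76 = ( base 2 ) 1001100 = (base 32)2C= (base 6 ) 204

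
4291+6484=10775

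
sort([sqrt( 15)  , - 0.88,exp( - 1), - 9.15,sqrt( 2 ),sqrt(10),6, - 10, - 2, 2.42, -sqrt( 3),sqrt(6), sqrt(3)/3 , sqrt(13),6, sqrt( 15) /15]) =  [-10 , - 9.15, - 2,-sqrt(3), - 0.88, sqrt(15)/15,exp( - 1), sqrt(3 ) /3 , sqrt( 2 ),2.42,sqrt(6),sqrt( 10),sqrt( 13), sqrt(15), 6, 6]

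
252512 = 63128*4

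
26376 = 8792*3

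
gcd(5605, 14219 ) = 59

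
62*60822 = 3770964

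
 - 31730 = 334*(-95) 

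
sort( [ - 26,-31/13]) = [- 26, - 31/13]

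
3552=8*444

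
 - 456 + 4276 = 3820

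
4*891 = 3564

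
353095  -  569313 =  - 216218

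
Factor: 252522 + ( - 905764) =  - 2^1*17^1 * 19213^1 = - 653242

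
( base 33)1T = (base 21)2K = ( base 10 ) 62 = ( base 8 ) 76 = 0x3E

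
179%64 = 51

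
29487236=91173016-61685780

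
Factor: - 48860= - 2^2 * 5^1 * 7^1*349^1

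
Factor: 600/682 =300/341=2^2*3^1*5^2*11^( - 1 )*31^(  -  1) 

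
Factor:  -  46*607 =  -2^1 *23^1*607^1=- 27922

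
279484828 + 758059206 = 1037544034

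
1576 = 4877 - 3301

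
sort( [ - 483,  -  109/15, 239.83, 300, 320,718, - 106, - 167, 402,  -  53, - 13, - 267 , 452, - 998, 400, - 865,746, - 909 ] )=[-998, - 909,  -  865,  -  483, - 267,- 167, - 106,  -  53, -13,  -  109/15, 239.83,300,320,400, 402, 452, 718 , 746 ]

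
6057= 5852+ 205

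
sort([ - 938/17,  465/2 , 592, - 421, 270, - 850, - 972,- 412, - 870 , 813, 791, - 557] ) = [ - 972, - 870, - 850, - 557, - 421, -412 , - 938/17, 465/2,270,592,791, 813]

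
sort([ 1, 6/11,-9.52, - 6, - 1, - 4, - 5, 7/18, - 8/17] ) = [ - 9.52, - 6, - 5, - 4, - 1,  -  8/17, 7/18, 6/11, 1] 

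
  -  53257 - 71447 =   -  124704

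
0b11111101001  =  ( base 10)2025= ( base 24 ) 3c9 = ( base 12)1209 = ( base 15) 900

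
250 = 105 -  - 145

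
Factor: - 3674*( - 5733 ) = 21063042 = 2^1*3^2 * 7^2*11^1*13^1*167^1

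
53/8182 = 53/8182=0.01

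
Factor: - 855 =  - 3^2*5^1*19^1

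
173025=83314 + 89711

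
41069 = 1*41069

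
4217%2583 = 1634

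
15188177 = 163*93179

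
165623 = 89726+75897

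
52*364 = 18928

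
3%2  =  1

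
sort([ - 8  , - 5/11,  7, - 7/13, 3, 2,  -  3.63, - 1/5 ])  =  [ - 8, - 3.63,-7/13, - 5/11, - 1/5,2, 3,7 ] 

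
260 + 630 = 890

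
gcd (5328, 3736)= 8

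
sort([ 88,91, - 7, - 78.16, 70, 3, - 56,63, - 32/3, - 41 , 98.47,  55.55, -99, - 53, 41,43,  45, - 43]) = [ - 99,-78.16, - 56 , - 53, - 43, - 41, - 32/3,  -  7, 3 , 41,43, 45, 55.55, 63 , 70,  88, 91, 98.47]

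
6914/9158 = 3457/4579 = 0.75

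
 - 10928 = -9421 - 1507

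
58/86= 29/43 = 0.67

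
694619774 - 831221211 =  - 136601437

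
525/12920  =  105/2584  =  0.04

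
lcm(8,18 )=72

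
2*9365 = 18730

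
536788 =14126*38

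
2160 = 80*27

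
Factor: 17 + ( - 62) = - 3^2*5^1 = -  45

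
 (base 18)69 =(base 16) 75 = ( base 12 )99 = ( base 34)3F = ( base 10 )117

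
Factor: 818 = 2^1*409^1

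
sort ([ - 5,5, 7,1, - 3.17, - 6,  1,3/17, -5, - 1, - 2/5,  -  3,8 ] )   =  [ - 6, - 5,  -  5, - 3.17, - 3, - 1, - 2/5,3/17,1,1,5,  7,8 ]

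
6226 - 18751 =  - 12525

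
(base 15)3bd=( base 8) 1525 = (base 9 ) 1147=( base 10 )853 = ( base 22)1gh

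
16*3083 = 49328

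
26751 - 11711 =15040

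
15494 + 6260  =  21754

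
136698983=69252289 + 67446694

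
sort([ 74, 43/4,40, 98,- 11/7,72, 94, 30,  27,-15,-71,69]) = [ - 71,-15, - 11/7,43/4,27, 30,40 , 69,72,74, 94 , 98] 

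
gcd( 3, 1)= 1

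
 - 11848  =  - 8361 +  - 3487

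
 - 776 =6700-7476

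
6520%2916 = 688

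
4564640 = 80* 57058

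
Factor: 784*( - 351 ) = - 2^4*3^3*7^2*13^1   =  - 275184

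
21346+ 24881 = 46227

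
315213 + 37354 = 352567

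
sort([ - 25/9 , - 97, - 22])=[ - 97,-22,-25/9]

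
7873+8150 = 16023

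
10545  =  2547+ 7998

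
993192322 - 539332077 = 453860245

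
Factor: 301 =7^1*43^1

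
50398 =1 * 50398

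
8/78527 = 8/78527 = 0.00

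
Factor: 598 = 2^1*13^1*23^1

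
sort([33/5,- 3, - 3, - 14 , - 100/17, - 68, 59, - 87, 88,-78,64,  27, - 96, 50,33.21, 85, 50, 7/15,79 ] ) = [-96, - 87,-78,-68,-14,-100/17, - 3, - 3, 7/15,33/5,27, 33.21, 50,50,59, 64,79, 85, 88 ]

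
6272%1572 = 1556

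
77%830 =77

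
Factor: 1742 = 2^1 * 13^1*67^1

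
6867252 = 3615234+3252018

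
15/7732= 15/7732= 0.00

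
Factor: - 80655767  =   - 157^1*513731^1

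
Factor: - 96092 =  - 2^2*24023^1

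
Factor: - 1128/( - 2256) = 1/2  =  2^(- 1)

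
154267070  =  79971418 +74295652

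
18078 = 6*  3013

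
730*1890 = 1379700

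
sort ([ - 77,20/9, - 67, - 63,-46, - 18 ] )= [ - 77, - 67, - 63, - 46, - 18,  20/9 ]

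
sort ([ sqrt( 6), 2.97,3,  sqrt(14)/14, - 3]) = [  -  3, sqrt(14)/14,  sqrt(6 ),2.97,3 ]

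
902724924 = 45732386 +856992538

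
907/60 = 15+ 7/60 =15.12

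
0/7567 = 0=0.00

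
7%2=1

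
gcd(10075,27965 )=5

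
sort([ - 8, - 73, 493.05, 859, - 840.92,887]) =[ - 840.92, - 73,-8,  493.05,859,  887]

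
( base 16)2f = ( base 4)233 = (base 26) 1L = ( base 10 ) 47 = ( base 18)2B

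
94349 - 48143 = 46206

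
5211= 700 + 4511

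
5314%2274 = 766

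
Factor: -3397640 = -2^3*5^1*29^2 * 101^1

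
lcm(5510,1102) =5510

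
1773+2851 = 4624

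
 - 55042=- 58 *949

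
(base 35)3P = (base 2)10000010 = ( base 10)130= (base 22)5k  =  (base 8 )202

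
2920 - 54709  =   - 51789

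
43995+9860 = 53855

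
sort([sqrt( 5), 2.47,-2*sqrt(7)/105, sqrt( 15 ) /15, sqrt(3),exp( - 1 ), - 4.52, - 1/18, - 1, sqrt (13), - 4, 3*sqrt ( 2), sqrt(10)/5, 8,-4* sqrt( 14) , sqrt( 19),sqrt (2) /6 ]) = [ -4*sqrt ( 14),-4.52, - 4, - 1, - 1/18, - 2  *  sqrt(7)/105, sqrt( 2)/6,sqrt(15)/15,exp ( - 1 ), sqrt(10)/5, sqrt ( 3), sqrt (5) , 2.47,  sqrt( 13),  3*sqrt(2 ),sqrt(19), 8] 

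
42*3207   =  134694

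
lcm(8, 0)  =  0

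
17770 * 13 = 231010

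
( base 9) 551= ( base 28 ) G3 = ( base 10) 451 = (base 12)317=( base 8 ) 703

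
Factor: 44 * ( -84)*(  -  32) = 118272 = 2^9*3^1*7^1 * 11^1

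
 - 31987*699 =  - 22358913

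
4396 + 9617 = 14013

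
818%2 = 0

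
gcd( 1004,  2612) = 4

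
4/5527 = 4/5527 = 0.00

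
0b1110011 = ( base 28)43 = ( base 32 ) 3J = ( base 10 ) 115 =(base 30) 3P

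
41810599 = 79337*527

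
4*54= 216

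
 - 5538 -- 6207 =669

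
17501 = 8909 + 8592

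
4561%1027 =453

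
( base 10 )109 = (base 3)11001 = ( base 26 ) 45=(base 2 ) 1101101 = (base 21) 54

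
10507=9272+1235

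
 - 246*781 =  - 192126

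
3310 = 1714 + 1596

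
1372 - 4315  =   - 2943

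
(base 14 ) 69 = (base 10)93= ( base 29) 36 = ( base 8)135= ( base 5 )333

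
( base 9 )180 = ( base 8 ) 231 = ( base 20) 7d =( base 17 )90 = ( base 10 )153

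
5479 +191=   5670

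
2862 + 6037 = 8899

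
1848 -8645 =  - 6797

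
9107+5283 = 14390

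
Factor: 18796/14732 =29^( - 1)*37^1 = 37/29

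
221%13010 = 221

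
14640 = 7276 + 7364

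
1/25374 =1/25374 = 0.00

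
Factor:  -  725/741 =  - 3^( - 1 ) * 5^2 * 13^(-1 ) * 19^( - 1) * 29^1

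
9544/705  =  13 + 379/705=   13.54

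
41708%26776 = 14932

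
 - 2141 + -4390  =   -6531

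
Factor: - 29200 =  - 2^4 * 5^2*73^1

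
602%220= 162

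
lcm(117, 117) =117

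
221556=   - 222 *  ( - 998 ) 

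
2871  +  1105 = 3976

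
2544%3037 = 2544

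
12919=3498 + 9421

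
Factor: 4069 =13^1*313^1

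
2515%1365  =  1150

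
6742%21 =1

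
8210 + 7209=15419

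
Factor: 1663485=3^1 * 5^1 * 110899^1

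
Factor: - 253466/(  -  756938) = 126733/378469=7^( - 1 )*13^( - 1 )*4159^( - 1)* 126733^1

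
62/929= 62/929 = 0.07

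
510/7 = 72 + 6/7 = 72.86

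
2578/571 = 4 + 294/571 = 4.51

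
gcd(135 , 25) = 5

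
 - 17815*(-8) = 142520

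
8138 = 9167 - 1029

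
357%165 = 27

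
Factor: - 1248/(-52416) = 1/42 = 2^( - 1 ) * 3^(-1 )*7^(  -  1) 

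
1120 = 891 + 229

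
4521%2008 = 505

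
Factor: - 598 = - 2^1*13^1*23^1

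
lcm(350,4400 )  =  30800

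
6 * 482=2892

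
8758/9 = 8758/9= 973.11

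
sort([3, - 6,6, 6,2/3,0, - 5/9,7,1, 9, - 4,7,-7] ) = [-7,  -  6, -4, - 5/9, 0 , 2/3, 1,3,6,6,  7,7,  9] 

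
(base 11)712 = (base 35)OK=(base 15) 3C5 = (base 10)860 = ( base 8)1534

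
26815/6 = 26815/6 =4469.17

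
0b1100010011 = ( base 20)1j7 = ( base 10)787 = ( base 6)3351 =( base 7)2203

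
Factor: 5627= 17^1*331^1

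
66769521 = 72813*917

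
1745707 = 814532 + 931175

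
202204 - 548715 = - 346511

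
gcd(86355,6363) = 909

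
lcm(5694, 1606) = 62634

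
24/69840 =1/2910 = 0.00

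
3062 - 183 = 2879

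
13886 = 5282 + 8604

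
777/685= 1 + 92/685= 1.13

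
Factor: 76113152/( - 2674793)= -2^8*11^ ( - 1 )*73^( - 1 ) * 3331^( - 1 )* 297317^1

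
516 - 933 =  -417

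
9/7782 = 3/2594 = 0.00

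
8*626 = 5008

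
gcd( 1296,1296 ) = 1296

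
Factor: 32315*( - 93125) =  - 5^5*23^1 *149^1*281^1 = - 3009334375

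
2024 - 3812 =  - 1788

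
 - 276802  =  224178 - 500980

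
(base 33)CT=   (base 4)12221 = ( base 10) 425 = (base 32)D9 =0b110101001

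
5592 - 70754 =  - 65162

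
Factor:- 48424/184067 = -2^3 *13^( - 1)*6053^1*14159^( - 1)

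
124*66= 8184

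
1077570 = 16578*65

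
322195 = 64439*5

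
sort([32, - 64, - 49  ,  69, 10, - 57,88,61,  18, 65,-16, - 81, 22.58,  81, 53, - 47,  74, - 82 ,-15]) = [  -  82 , - 81, - 64, - 57,- 49 , - 47, - 16, - 15,10, 18, 22.58,32, 53,61,  65, 69,74, 81,88 ] 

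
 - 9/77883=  - 1 + 25958/25961 = - 0.00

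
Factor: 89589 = 3^1* 29863^1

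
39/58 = 39/58 = 0.67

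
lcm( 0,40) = 0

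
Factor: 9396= 2^2*3^4*29^1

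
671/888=671/888 = 0.76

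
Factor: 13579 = 37^1*367^1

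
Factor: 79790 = 2^1*5^1*79^1*101^1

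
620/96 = 6  +  11/24 = 6.46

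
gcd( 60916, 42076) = 628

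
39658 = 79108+-39450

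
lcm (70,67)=4690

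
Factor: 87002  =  2^1*41^1*1061^1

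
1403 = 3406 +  - 2003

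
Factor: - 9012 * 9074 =-81774888=-  2^3 * 3^1*13^1*349^1 * 751^1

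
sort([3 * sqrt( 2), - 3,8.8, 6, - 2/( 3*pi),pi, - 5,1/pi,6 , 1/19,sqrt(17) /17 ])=[ - 5, - 3, - 2/( 3*pi ),1/19,sqrt( 17 ) /17,  1/pi, pi, 3*sqrt( 2),6,6,8.8]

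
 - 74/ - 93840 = 37/46920 = 0.00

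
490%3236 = 490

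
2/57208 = 1/28604 = 0.00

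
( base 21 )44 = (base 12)74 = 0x58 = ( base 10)88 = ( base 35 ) 2i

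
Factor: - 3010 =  - 2^1*5^1*7^1*43^1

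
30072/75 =10024/25= 400.96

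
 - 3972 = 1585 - 5557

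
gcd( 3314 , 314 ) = 2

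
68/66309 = 68/66309  =  0.00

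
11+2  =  13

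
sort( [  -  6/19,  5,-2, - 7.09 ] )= [ - 7.09, -2 , - 6/19,5]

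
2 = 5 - 3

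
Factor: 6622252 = 2^2*7^2  *  13^1*23^1 * 113^1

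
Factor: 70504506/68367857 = 2^1*3^11*199^1 * 1907^ ( - 1)*35851^( - 1) 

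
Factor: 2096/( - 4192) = - 1/2 = - 2^(-1)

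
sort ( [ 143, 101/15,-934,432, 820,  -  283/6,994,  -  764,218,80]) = [ -934,  -  764,  -  283/6, 101/15,80,143,  218, 432, 820,994 ]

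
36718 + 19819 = 56537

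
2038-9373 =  -7335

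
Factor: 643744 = 2^5*20117^1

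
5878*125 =734750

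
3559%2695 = 864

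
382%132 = 118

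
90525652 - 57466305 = 33059347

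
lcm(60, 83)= 4980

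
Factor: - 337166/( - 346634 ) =641/659 = 641^1*659^( - 1)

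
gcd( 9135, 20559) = 21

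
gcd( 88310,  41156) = 2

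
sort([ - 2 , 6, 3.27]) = [- 2, 3.27, 6]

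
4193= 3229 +964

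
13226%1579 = 594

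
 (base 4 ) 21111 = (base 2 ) 1001010101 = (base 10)597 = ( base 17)212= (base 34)hj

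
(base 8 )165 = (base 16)75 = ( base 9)140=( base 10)117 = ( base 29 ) 41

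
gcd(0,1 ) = 1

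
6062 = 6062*1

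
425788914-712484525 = -286695611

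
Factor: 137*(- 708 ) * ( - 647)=2^2*3^1*59^1 * 137^1*647^1=62756412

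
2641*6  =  15846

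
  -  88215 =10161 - 98376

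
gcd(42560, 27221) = 1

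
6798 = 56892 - 50094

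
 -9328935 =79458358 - 88787293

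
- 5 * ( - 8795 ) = 43975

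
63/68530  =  9/9790 = 0.00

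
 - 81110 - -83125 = 2015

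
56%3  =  2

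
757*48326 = 36582782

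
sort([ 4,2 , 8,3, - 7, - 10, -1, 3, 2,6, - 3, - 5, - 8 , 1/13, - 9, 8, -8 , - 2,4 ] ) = [ - 10,-9, - 8, - 8, - 7,- 5,-3, - 2, -1, 1/13,2 , 2,3,3,4,4,6,8,  8 ] 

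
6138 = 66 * 93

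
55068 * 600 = 33040800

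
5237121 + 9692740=14929861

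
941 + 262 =1203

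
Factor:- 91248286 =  - 2^1 *45624143^1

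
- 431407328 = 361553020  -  792960348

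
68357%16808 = 1125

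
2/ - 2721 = -2/2721 = - 0.00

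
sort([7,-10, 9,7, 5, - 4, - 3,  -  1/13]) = [-10 , - 4, - 3,  -  1/13 , 5,7,7, 9]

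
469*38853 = 18222057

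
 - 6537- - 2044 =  - 4493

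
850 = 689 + 161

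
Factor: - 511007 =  - 7^1 * 37^1*1973^1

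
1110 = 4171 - 3061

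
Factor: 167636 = 2^2 * 7^1 *5987^1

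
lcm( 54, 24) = 216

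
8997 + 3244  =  12241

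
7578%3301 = 976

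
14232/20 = 711 + 3/5 = 711.60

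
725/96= 7 + 53/96 = 7.55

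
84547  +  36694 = 121241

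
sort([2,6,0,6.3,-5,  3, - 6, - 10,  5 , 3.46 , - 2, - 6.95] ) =[-10, - 6.95,  -  6,  -  5 , - 2 , 0,  2, 3,3.46, 5,  6,  6.3 ]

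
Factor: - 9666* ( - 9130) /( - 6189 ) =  - 2^2 * 3^2 * 5^1*11^1*83^1*179^1*2063^( -1 ) = - 29416860/2063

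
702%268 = 166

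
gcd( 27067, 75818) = 1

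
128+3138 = 3266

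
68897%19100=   11597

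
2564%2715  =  2564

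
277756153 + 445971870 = 723728023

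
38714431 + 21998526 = 60712957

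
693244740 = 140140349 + 553104391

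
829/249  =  829/249 = 3.33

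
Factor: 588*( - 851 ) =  - 2^2 * 3^1*7^2*23^1 *37^1 = - 500388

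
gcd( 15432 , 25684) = 4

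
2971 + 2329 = 5300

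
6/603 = 2/201= 0.01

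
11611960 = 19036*610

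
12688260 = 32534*390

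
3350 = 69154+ - 65804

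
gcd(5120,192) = 64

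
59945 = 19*3155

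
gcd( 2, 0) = 2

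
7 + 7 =14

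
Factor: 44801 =71^1*631^1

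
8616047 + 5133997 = 13750044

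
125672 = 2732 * 46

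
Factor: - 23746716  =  -2^2*3^3*7^1*101^1*311^1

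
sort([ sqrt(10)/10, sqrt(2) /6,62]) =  [sqrt( 2 )/6, sqrt(10)/10,  62]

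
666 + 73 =739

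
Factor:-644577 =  - 3^1*37^1*5807^1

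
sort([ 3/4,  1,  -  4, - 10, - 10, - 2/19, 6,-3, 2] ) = [ - 10, - 10,-4, - 3, - 2/19, 3/4 , 1 , 2,6 ]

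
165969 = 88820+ 77149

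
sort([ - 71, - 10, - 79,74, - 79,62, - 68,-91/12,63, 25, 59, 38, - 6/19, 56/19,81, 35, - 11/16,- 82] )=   [ -82, - 79, - 79, - 71, - 68 , - 10, - 91/12, - 11/16,-6/19, 56/19, 25, 35,38,59, 62,63,74, 81 ] 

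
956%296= 68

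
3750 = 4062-312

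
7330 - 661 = 6669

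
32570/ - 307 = -107 + 279/307   =  -  106.09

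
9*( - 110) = -990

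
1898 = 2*949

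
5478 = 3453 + 2025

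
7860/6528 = 655/544 = 1.20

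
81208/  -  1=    - 81208 + 0/1 = - 81208.00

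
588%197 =194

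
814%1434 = 814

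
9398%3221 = 2956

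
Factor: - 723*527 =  - 3^1  *  17^1*31^1*241^1 = - 381021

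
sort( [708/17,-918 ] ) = [  -  918,  708/17 ]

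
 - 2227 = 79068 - 81295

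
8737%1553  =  972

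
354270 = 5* 70854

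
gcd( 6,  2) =2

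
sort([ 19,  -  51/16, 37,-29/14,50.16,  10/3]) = [ - 51/16, - 29/14,10/3,  19,37, 50.16]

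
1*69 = 69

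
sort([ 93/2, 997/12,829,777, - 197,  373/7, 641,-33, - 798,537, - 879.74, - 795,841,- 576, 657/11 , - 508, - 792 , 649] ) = [ - 879.74, - 798, - 795, - 792, - 576, - 508, - 197 ,-33, 93/2, 373/7, 657/11, 997/12,537, 641, 649, 777, 829, 841 ]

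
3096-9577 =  - 6481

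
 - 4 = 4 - 8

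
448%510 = 448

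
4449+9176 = 13625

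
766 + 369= 1135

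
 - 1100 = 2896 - 3996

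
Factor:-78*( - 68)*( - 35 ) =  - 2^3*3^1*5^1*7^1 * 13^1*17^1 = - 185640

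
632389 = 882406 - 250017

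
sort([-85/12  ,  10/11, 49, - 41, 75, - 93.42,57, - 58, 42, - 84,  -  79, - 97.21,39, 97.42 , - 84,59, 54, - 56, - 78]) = [ - 97.21, - 93.42, - 84, - 84, - 79, - 78 , - 58,- 56, - 41, - 85/12,10/11, 39, 42,49,54,57, 59, 75,97.42]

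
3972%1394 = 1184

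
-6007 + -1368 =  - 7375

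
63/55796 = 63/55796 = 0.00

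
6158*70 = 431060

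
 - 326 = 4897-5223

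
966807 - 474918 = 491889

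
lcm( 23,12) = 276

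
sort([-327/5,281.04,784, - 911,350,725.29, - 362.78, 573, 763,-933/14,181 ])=[ - 911  ,-362.78, - 933/14,-327/5 , 181,281.04, 350,573,725.29,763, 784 ]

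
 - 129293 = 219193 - 348486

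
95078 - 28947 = 66131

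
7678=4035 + 3643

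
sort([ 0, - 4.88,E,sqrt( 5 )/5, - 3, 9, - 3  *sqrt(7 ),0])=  [ - 3*sqrt( 7),-4.88, - 3, 0,  0,sqrt(5 ) /5,E,9]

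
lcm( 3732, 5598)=11196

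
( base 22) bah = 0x15b9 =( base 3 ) 21121222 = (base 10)5561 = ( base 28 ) 72h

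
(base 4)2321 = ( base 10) 185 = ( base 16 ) B9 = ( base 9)225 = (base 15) c5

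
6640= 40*166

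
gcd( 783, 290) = 29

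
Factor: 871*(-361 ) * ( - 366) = 2^1*3^1 * 13^1*19^2 * 61^1*67^1 = 115081746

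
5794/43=5794/43=134.74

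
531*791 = 420021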